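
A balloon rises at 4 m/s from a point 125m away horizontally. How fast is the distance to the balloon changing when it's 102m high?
408√26029/26029 ≈ 2.529 m/s

z² = 125² + y²
z = √(125² + 102²) = √26029
dz/dt = y/z · dy/dt = 102/√26029 · 4 = 408√26029/26029 ≈ 2.529 m/s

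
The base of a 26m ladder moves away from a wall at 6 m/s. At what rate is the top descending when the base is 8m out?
8√17/17 ≈ 1.94 m/s

x² + y² = 26²
2x·dx/dt + 2y·dy/dt = 0
dy/dt = -x/y · dx/dt = -8/(6√17) · 6 = -8√17/17 m/s
The top is descending at 8√17/17 ≈ 1.94 m/s.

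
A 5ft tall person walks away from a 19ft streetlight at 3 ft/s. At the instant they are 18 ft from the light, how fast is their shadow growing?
15/14 ft/s

By similar triangles: 19/(x+s) = 5/s
Solving: s = 5x/14
ds/dt = 5/14 · dx/dt = 5/14 · 3 = 15/14 ft/s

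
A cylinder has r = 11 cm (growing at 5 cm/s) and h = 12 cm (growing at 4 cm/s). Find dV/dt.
1804π cm³/s

V = πr²h
dV/dt = 2πrh·dr/dt + πr²·dh/dt
= 2π(11)(12)(5) + π(11)²(4)
= 1804π cm³/s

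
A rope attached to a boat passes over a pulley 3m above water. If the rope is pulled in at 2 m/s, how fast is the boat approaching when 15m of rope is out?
5√6/6 ≈ 2.041 m/s

rope² = x² + 3²
x = √(15² - 3²) = 6√6
dx/dt = (rope/x) · d(rope)/dt = (15/(6√6)) · (-2) = -5√6/6 m/s
The boat approaches at 5√6/6 ≈ 2.041 m/s.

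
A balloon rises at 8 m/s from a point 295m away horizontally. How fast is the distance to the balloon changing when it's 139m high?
556√106346/53173 ≈ 3.41 m/s

z² = 295² + y²
z = √(295² + 139²) = √106346
dz/dt = y/z · dy/dt = 139/√106346 · 8 = 556√106346/53173 ≈ 3.41 m/s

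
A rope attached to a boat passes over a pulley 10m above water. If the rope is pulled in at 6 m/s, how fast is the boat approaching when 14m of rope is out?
7√6/2 ≈ 8.573 m/s

rope² = x² + 10²
x = √(14² - 10²) = 4√6
dx/dt = (rope/x) · d(rope)/dt = (14/(4√6)) · (-6) = -7√6/2 m/s
The boat approaches at 7√6/2 ≈ 8.573 m/s.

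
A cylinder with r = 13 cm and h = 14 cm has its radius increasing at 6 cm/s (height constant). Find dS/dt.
480π cm²/s

S = 2πrh + 2πr² (lateral + bases)
dS/dt = (2πh + 4πr)·dr/dt = (2π·14 + 4π·13)·6
= 480π cm²/s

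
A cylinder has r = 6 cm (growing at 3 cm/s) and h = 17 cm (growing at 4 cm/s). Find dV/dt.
756π cm³/s

V = πr²h
dV/dt = 2πrh·dr/dt + πr²·dh/dt
= 2π(6)(17)(3) + π(6)²(4)
= 756π cm³/s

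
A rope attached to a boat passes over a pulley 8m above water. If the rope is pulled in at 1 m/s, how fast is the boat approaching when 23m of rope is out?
23√465/465 ≈ 1.067 m/s

rope² = x² + 8²
x = √(23² - 8²) = √465
dx/dt = (rope/x) · d(rope)/dt = (23/√465) · (-1) = -23√465/465 m/s
The boat approaches at 23√465/465 ≈ 1.067 m/s.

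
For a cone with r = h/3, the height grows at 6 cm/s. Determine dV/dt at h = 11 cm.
242π/3 cm³/s

V = (1/3)π(h/3)²h = πh³/27
dV/dt = πh²/9 · 6
At h = 11: dV/dt = 242π/3 cm³/s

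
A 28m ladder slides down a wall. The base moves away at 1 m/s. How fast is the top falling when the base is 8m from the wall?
2√5/15 ≈ 0.2981 m/s

x² + y² = 28²
2x·dx/dt + 2y·dy/dt = 0
dy/dt = -x/y · dx/dt = -8/(12√5) · 1 = -2√5/15 m/s
The top is descending at 2√5/15 ≈ 0.2981 m/s.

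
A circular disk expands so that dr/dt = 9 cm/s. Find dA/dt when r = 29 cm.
522π cm²/s

A = πr²
dA/dt = 2πr · dr/dt = 2π(29)(9) = 522π cm²/s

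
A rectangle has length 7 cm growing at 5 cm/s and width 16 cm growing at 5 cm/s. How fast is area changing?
115 cm²/s

A = lw
dA/dt = w·dl/dt + l·dw/dt = 16·5 + 7·5 = 115 cm²/s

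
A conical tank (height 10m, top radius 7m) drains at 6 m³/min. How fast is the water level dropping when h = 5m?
24/(49π) ≈ 0.1559 m/min

r/h = 7/10, so r = (7/10)h
V = (1/3)πr²h = (1/3)π((7/10)h)²h = (49/300)πh³
dV/dh = (49/100)πh²
dh/dt = (dV/dt)/(dV/dh) = -6/((49/100)π·5²) = -24/(49π) m/min
The level is dropping at 24/(49π) ≈ 0.1559 m/min.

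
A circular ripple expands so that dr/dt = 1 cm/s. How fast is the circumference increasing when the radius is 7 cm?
2π cm/s

C = 2πr
dC/dt = 2π · dr/dt = 2π · 1 = 2π cm/s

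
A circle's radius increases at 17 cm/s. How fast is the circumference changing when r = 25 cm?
34π cm/s

C = 2πr
dC/dt = 2π · dr/dt = 2π · 17 = 34π cm/s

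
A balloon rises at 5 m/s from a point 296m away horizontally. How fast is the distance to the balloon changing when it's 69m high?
345√92377/92377 ≈ 1.135 m/s

z² = 296² + y²
z = √(296² + 69²) = √92377
dz/dt = y/z · dy/dt = 69/√92377 · 5 = 345√92377/92377 ≈ 1.135 m/s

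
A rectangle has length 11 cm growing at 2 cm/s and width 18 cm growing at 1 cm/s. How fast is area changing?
47 cm²/s

A = lw
dA/dt = w·dl/dt + l·dw/dt = 18·2 + 11·1 = 47 cm²/s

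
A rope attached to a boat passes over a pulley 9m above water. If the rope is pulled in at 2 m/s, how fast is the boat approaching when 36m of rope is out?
8√15/15 ≈ 2.066 m/s

rope² = x² + 9²
x = √(36² - 9²) = 9√15
dx/dt = (rope/x) · d(rope)/dt = (36/(9√15)) · (-2) = -8√15/15 m/s
The boat approaches at 8√15/15 ≈ 2.066 m/s.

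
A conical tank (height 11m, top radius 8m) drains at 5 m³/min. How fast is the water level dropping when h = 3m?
605/(576π) ≈ 0.3343 m/min

r/h = 8/11, so r = (8/11)h
V = (1/3)πr²h = (1/3)π((8/11)h)²h = (64/363)πh³
dV/dh = (64/121)πh²
dh/dt = (dV/dt)/(dV/dh) = -5/((64/121)π·3²) = -605/(576π) m/min
The level is dropping at 605/(576π) ≈ 0.3343 m/min.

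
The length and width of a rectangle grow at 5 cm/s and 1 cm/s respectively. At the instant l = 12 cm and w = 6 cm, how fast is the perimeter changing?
12 cm/s

P = 2(l + w)
dP/dt = 2(dl/dt + dw/dt) = 2(5 + 1) = 12 cm/s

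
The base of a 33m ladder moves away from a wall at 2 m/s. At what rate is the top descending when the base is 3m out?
√30/30 ≈ 0.1826 m/s

x² + y² = 33²
2x·dx/dt + 2y·dy/dt = 0
dy/dt = -x/y · dx/dt = -3/(6√30) · 2 = -√30/30 m/s
The top is descending at √30/30 ≈ 0.1826 m/s.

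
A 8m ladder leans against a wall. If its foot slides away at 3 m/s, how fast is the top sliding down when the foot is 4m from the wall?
√3 ≈ 1.732 m/s

x² + y² = 8²
2x·dx/dt + 2y·dy/dt = 0
dy/dt = -x/y · dx/dt = -4/(4√3) · 3 = -√3 m/s
The top is descending at √3 ≈ 1.732 m/s.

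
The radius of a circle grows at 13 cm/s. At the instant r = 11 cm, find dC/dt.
26π cm/s

C = 2πr
dC/dt = 2π · dr/dt = 2π · 13 = 26π cm/s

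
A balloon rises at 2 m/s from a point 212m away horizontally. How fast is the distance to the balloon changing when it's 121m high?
242√59585/59585 ≈ 0.9914 m/s

z² = 212² + y²
z = √(212² + 121²) = √59585
dz/dt = y/z · dy/dt = 121/√59585 · 2 = 242√59585/59585 ≈ 0.9914 m/s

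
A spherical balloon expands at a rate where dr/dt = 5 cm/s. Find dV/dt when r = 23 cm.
10580π cm³/s

V = (4/3)πr³
dV/dt = dV/dr · dr/dt = 4πr² · 5
At r = 23: dV/dt = 10580π cm³/s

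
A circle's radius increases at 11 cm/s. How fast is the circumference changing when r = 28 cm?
22π cm/s

C = 2πr
dC/dt = 2π · dr/dt = 2π · 11 = 22π cm/s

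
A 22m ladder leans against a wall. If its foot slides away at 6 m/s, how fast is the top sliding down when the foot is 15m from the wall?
90√259/259 ≈ 5.592 m/s

x² + y² = 22²
2x·dx/dt + 2y·dy/dt = 0
dy/dt = -x/y · dx/dt = -15/√259 · 6 = -90√259/259 m/s
The top is descending at 90√259/259 ≈ 5.592 m/s.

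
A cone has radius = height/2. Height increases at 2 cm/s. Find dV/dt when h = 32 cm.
512π cm³/s

V = (1/3)π(h/2)²h = πh³/12
dV/dt = πh²/4 · 2
At h = 32: dV/dt = 512π cm³/s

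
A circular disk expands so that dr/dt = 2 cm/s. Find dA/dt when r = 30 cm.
120π cm²/s

A = πr²
dA/dt = 2πr · dr/dt = 2π(30)(2) = 120π cm²/s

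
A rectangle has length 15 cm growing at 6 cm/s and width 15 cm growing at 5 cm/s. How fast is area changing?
165 cm²/s

A = lw
dA/dt = w·dl/dt + l·dw/dt = 15·6 + 15·5 = 165 cm²/s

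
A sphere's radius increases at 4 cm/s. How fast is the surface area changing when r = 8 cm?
256π cm²/s

S = 4πr²
dS/dt = dS/dr · dr/dt = 8πr · 4
At r = 8: dS/dt = 256π cm²/s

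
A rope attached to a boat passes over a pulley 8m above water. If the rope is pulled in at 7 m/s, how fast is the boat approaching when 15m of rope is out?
15√161/23 ≈ 8.275 m/s

rope² = x² + 8²
x = √(15² - 8²) = √161
dx/dt = (rope/x) · d(rope)/dt = (15/√161) · (-7) = -15√161/23 m/s
The boat approaches at 15√161/23 ≈ 8.275 m/s.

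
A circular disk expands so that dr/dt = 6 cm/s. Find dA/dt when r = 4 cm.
48π cm²/s

A = πr²
dA/dt = 2πr · dr/dt = 2π(4)(6) = 48π cm²/s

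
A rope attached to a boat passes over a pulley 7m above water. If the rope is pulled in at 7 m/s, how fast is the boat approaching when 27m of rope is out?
189√170/340 ≈ 7.248 m/s

rope² = x² + 7²
x = √(27² - 7²) = 2√170
dx/dt = (rope/x) · d(rope)/dt = (27/(2√170)) · (-7) = -189√170/340 m/s
The boat approaches at 189√170/340 ≈ 7.248 m/s.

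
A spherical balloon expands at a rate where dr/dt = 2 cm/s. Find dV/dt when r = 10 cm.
800π cm³/s

V = (4/3)πr³
dV/dt = dV/dr · dr/dt = 4πr² · 2
At r = 10: dV/dt = 800π cm³/s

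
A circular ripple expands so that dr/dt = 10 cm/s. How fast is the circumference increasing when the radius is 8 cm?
20π cm/s

C = 2πr
dC/dt = 2π · dr/dt = 2π · 10 = 20π cm/s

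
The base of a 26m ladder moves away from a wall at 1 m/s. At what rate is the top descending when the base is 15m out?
15√451/451 ≈ 0.7063 m/s

x² + y² = 26²
2x·dx/dt + 2y·dy/dt = 0
dy/dt = -x/y · dx/dt = -15/√451 · 1 = -15√451/451 m/s
The top is descending at 15√451/451 ≈ 0.7063 m/s.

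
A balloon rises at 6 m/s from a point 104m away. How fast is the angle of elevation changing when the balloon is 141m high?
0.020328 rad/s

tan(θ) = y/104
sec²(θ) · dθ/dt = (1/104) · dy/dt
dθ/dt = cos²(θ)/104 · 6 = 104/(104² + 141²) · 6
dθ/dt = 0.020328 rad/s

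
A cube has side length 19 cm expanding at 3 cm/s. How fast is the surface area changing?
684 cm²/s

A = 6s²
dA/dt = 12s · ds/dt = 12·19·3 = 684 cm²/s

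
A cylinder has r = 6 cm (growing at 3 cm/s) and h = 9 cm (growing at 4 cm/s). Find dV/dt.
468π cm³/s

V = πr²h
dV/dt = 2πrh·dr/dt + πr²·dh/dt
= 2π(6)(9)(3) + π(6)²(4)
= 468π cm³/s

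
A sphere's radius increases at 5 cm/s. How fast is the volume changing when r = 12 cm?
2880π cm³/s

V = (4/3)πr³
dV/dt = dV/dr · dr/dt = 4πr² · 5
At r = 12: dV/dt = 2880π cm³/s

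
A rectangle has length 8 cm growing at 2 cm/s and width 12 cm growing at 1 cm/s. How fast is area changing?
32 cm²/s

A = lw
dA/dt = w·dl/dt + l·dw/dt = 12·2 + 8·1 = 32 cm²/s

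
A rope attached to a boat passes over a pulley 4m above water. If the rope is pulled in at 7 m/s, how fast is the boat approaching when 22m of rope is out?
77√13/39 ≈ 7.119 m/s

rope² = x² + 4²
x = √(22² - 4²) = 6√13
dx/dt = (rope/x) · d(rope)/dt = (22/(6√13)) · (-7) = -77√13/39 m/s
The boat approaches at 77√13/39 ≈ 7.119 m/s.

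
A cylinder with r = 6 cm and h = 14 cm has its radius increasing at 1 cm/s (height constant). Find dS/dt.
52π cm²/s

S = 2πrh + 2πr² (lateral + bases)
dS/dt = (2πh + 4πr)·dr/dt = (2π·14 + 4π·6)·1
= 52π cm²/s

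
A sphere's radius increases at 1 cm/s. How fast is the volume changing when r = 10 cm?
400π cm³/s

V = (4/3)πr³
dV/dt = dV/dr · dr/dt = 4πr² · 1
At r = 10: dV/dt = 400π cm³/s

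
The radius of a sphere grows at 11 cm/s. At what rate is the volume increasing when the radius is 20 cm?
17600π cm³/s

V = (4/3)πr³
dV/dt = dV/dr · dr/dt = 4πr² · 11
At r = 20: dV/dt = 17600π cm³/s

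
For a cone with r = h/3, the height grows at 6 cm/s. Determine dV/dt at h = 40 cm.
3200π/3 cm³/s

V = (1/3)π(h/3)²h = πh³/27
dV/dt = πh²/9 · 6
At h = 40: dV/dt = 3200π/3 cm³/s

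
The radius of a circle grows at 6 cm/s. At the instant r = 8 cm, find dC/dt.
12π cm/s

C = 2πr
dC/dt = 2π · dr/dt = 2π · 6 = 12π cm/s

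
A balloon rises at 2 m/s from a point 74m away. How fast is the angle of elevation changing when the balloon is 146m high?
0.005524 rad/s

tan(θ) = y/74
sec²(θ) · dθ/dt = (1/74) · dy/dt
dθ/dt = cos²(θ)/74 · 2 = 74/(74² + 146²) · 2
dθ/dt = 0.005524 rad/s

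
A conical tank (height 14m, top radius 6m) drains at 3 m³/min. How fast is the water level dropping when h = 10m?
49/(300π) ≈ 0.05199 m/min

r/h = 6/14, so r = (3/7)h
V = (1/3)πr²h = (1/3)π((3/7)h)²h = (3/49)πh³
dV/dh = (9/49)πh²
dh/dt = (dV/dt)/(dV/dh) = -3/((9/49)π·10²) = -49/(300π) m/min
The level is dropping at 49/(300π) ≈ 0.05199 m/min.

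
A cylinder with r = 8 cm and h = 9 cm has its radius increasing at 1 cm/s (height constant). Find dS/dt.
50π cm²/s

S = 2πrh + 2πr² (lateral + bases)
dS/dt = (2πh + 4πr)·dr/dt = (2π·9 + 4π·8)·1
= 50π cm²/s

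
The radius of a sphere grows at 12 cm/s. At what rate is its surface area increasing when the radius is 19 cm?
1824π cm²/s

S = 4πr²
dS/dt = dS/dr · dr/dt = 8πr · 12
At r = 19: dS/dt = 1824π cm²/s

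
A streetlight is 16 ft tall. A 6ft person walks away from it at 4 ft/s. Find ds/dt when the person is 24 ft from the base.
12/5 ft/s

By similar triangles: 16/(x+s) = 6/s
Solving: s = 6x/10
ds/dt = 6/10 · dx/dt = 3/5 · 4 = 12/5 ft/s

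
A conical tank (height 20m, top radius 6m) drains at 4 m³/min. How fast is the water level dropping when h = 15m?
16/(81π) ≈ 0.06288 m/min

r/h = 6/20, so r = (3/10)h
V = (1/3)πr²h = (1/3)π((3/10)h)²h = (3/100)πh³
dV/dh = (9/100)πh²
dh/dt = (dV/dt)/(dV/dh) = -4/((9/100)π·15²) = -16/(81π) m/min
The level is dropping at 16/(81π) ≈ 0.06288 m/min.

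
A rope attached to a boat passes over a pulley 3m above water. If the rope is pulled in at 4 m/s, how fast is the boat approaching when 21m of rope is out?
7√3/3 ≈ 4.041 m/s

rope² = x² + 3²
x = √(21² - 3²) = 12√3
dx/dt = (rope/x) · d(rope)/dt = (21/(12√3)) · (-4) = -7√3/3 m/s
The boat approaches at 7√3/3 ≈ 4.041 m/s.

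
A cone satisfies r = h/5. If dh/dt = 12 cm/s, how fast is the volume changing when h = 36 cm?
15552π/25 cm³/s

V = (1/3)π(h/5)²h = πh³/75
dV/dt = πh²/25 · 12
At h = 36: dV/dt = 15552π/25 cm³/s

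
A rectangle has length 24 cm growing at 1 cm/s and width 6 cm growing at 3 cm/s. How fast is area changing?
78 cm²/s

A = lw
dA/dt = w·dl/dt + l·dw/dt = 6·1 + 24·3 = 78 cm²/s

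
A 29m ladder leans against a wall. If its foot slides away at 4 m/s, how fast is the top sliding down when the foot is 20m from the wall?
80/21 ≈ 3.81 m/s

x² + y² = 29²
2x·dx/dt + 2y·dy/dt = 0
dy/dt = -x/y · dx/dt = -20/21 · 4 = -80/21 m/s
The top is descending at 80/21 ≈ 3.81 m/s.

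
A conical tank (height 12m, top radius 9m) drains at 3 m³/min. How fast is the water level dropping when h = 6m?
4/(27π) ≈ 0.04716 m/min

r/h = 9/12, so r = (3/4)h
V = (1/3)πr²h = (1/3)π((3/4)h)²h = (3/16)πh³
dV/dh = (9/16)πh²
dh/dt = (dV/dt)/(dV/dh) = -3/((9/16)π·6²) = -4/(27π) m/min
The level is dropping at 4/(27π) ≈ 0.04716 m/min.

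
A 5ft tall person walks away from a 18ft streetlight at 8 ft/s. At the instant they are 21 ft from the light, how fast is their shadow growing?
40/13 ft/s

By similar triangles: 18/(x+s) = 5/s
Solving: s = 5x/13
ds/dt = 5/13 · dx/dt = 5/13 · 8 = 40/13 ft/s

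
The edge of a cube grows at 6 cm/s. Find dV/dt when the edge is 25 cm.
11250 cm³/s

V = s³
dV/dt = 3s² · ds/dt = 3·25²·6 = 11250 cm³/s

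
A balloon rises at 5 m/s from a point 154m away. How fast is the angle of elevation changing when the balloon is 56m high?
0.028676 rad/s

tan(θ) = y/154
sec²(θ) · dθ/dt = (1/154) · dy/dt
dθ/dt = cos²(θ)/154 · 5 = 154/(154² + 56²) · 5
dθ/dt = 0.028676 rad/s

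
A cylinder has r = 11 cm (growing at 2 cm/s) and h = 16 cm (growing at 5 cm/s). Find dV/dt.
1309π cm³/s

V = πr²h
dV/dt = 2πrh·dr/dt + πr²·dh/dt
= 2π(11)(16)(2) + π(11)²(5)
= 1309π cm³/s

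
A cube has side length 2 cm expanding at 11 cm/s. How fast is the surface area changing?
264 cm²/s

A = 6s²
dA/dt = 12s · ds/dt = 12·2·11 = 264 cm²/s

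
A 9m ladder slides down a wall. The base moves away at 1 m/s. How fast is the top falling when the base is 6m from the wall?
2√5/5 ≈ 0.8944 m/s

x² + y² = 9²
2x·dx/dt + 2y·dy/dt = 0
dy/dt = -x/y · dx/dt = -6/(3√5) · 1 = -2√5/5 m/s
The top is descending at 2√5/5 ≈ 0.8944 m/s.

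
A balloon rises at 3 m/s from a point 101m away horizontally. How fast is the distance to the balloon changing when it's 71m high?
213√15242/15242 ≈ 1.725 m/s

z² = 101² + y²
z = √(101² + 71²) = √15242
dz/dt = y/z · dy/dt = 71/√15242 · 3 = 213√15242/15242 ≈ 1.725 m/s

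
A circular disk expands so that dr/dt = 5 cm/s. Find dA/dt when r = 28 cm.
280π cm²/s

A = πr²
dA/dt = 2πr · dr/dt = 2π(28)(5) = 280π cm²/s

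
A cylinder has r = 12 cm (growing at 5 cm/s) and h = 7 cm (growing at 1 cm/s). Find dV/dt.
984π cm³/s

V = πr²h
dV/dt = 2πrh·dr/dt + πr²·dh/dt
= 2π(12)(7)(5) + π(12)²(1)
= 984π cm³/s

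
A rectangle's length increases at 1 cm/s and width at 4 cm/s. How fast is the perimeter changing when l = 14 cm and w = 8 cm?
10 cm/s

P = 2(l + w)
dP/dt = 2(dl/dt + dw/dt) = 2(1 + 4) = 10 cm/s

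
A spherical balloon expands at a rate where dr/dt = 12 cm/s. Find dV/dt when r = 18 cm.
15552π cm³/s

V = (4/3)πr³
dV/dt = dV/dr · dr/dt = 4πr² · 12
At r = 18: dV/dt = 15552π cm³/s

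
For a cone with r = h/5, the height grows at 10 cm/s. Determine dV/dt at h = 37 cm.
2738π/5 cm³/s

V = (1/3)π(h/5)²h = πh³/75
dV/dt = πh²/25 · 10
At h = 37: dV/dt = 2738π/5 cm³/s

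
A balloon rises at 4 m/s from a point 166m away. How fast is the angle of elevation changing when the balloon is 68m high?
0.020634 rad/s

tan(θ) = y/166
sec²(θ) · dθ/dt = (1/166) · dy/dt
dθ/dt = cos²(θ)/166 · 4 = 166/(166² + 68²) · 4
dθ/dt = 0.020634 rad/s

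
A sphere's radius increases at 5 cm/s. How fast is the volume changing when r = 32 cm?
20480π cm³/s

V = (4/3)πr³
dV/dt = dV/dr · dr/dt = 4πr² · 5
At r = 32: dV/dt = 20480π cm³/s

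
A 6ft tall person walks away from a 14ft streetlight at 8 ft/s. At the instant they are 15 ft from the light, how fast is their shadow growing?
6 ft/s

By similar triangles: 14/(x+s) = 6/s
Solving: s = 6x/8
ds/dt = 6/8 · dx/dt = 3/4 · 8 = 6 ft/s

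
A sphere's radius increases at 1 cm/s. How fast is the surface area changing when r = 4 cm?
32π cm²/s

S = 4πr²
dS/dt = dS/dr · dr/dt = 8πr · 1
At r = 4: dS/dt = 32π cm²/s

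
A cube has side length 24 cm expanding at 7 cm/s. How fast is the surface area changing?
2016 cm²/s

A = 6s²
dA/dt = 12s · ds/dt = 12·24·7 = 2016 cm²/s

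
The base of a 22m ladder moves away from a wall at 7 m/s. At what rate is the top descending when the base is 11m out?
7√3/3 ≈ 4.041 m/s

x² + y² = 22²
2x·dx/dt + 2y·dy/dt = 0
dy/dt = -x/y · dx/dt = -11/(11√3) · 7 = -7√3/3 m/s
The top is descending at 7√3/3 ≈ 4.041 m/s.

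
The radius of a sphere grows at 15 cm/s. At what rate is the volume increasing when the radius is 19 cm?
21660π cm³/s

V = (4/3)πr³
dV/dt = dV/dr · dr/dt = 4πr² · 15
At r = 19: dV/dt = 21660π cm³/s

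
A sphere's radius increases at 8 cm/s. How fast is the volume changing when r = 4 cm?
512π cm³/s

V = (4/3)πr³
dV/dt = dV/dr · dr/dt = 4πr² · 8
At r = 4: dV/dt = 512π cm³/s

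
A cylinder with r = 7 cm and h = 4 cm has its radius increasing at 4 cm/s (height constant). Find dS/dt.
144π cm²/s

S = 2πrh + 2πr² (lateral + bases)
dS/dt = (2πh + 4πr)·dr/dt = (2π·4 + 4π·7)·4
= 144π cm²/s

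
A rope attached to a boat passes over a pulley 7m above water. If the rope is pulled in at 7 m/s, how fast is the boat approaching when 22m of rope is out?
154√435/435 ≈ 7.384 m/s

rope² = x² + 7²
x = √(22² - 7²) = √435
dx/dt = (rope/x) · d(rope)/dt = (22/√435) · (-7) = -154√435/435 m/s
The boat approaches at 154√435/435 ≈ 7.384 m/s.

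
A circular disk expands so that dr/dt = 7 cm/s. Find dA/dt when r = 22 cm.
308π cm²/s

A = πr²
dA/dt = 2πr · dr/dt = 2π(22)(7) = 308π cm²/s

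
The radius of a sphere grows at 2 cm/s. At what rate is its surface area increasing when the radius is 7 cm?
112π cm²/s

S = 4πr²
dS/dt = dS/dr · dr/dt = 8πr · 2
At r = 7: dS/dt = 112π cm²/s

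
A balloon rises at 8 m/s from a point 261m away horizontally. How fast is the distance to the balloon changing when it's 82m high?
656√74845/74845 ≈ 2.398 m/s

z² = 261² + y²
z = √(261² + 82²) = √74845
dz/dt = y/z · dy/dt = 82/√74845 · 8 = 656√74845/74845 ≈ 2.398 m/s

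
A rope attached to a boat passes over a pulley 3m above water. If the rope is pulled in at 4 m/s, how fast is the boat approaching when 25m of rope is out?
25√154/77 ≈ 4.029 m/s

rope² = x² + 3²
x = √(25² - 3²) = 2√154
dx/dt = (rope/x) · d(rope)/dt = (25/(2√154)) · (-4) = -25√154/77 m/s
The boat approaches at 25√154/77 ≈ 4.029 m/s.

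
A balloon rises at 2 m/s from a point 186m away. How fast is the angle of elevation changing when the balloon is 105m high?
0.008154 rad/s

tan(θ) = y/186
sec²(θ) · dθ/dt = (1/186) · dy/dt
dθ/dt = cos²(θ)/186 · 2 = 186/(186² + 105²) · 2
dθ/dt = 0.008154 rad/s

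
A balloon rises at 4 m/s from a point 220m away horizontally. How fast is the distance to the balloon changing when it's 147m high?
588√70009/70009 ≈ 2.222 m/s

z² = 220² + y²
z = √(220² + 147²) = √70009
dz/dt = y/z · dy/dt = 147/√70009 · 4 = 588√70009/70009 ≈ 2.222 m/s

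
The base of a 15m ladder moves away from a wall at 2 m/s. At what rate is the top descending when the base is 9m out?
3/2 = 1.5 m/s

x² + y² = 15²
2x·dx/dt + 2y·dy/dt = 0
dy/dt = -x/y · dx/dt = -9/12 · 2 = -3/2 m/s
The top is descending at 3/2 = 1.5 m/s.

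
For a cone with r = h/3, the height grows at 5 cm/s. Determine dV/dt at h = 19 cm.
1805π/9 cm³/s

V = (1/3)π(h/3)²h = πh³/27
dV/dt = πh²/9 · 5
At h = 19: dV/dt = 1805π/9 cm³/s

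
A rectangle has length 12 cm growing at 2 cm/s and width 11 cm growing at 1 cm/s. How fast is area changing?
34 cm²/s

A = lw
dA/dt = w·dl/dt + l·dw/dt = 11·2 + 12·1 = 34 cm²/s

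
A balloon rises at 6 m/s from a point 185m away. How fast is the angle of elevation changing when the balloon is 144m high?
0.020196 rad/s

tan(θ) = y/185
sec²(θ) · dθ/dt = (1/185) · dy/dt
dθ/dt = cos²(θ)/185 · 6 = 185/(185² + 144²) · 6
dθ/dt = 0.020196 rad/s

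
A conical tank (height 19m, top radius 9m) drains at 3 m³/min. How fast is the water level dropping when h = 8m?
361/(1728π) ≈ 0.0665 m/min

r/h = 9/19, so r = (9/19)h
V = (1/3)πr²h = (1/3)π((9/19)h)²h = (27/361)πh³
dV/dh = (81/361)πh²
dh/dt = (dV/dt)/(dV/dh) = -3/((81/361)π·8²) = -361/(1728π) m/min
The level is dropping at 361/(1728π) ≈ 0.0665 m/min.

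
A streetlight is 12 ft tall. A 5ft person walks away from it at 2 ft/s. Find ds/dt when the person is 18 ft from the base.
10/7 ft/s

By similar triangles: 12/(x+s) = 5/s
Solving: s = 5x/7
ds/dt = 5/7 · dx/dt = 5/7 · 2 = 10/7 ft/s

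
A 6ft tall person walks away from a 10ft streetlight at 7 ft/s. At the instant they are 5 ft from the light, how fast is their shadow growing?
21/2 ft/s

By similar triangles: 10/(x+s) = 6/s
Solving: s = 6x/4
ds/dt = 6/4 · dx/dt = 3/2 · 7 = 21/2 ft/s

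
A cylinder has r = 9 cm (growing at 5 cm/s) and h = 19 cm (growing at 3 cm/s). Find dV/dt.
1953π cm³/s

V = πr²h
dV/dt = 2πrh·dr/dt + πr²·dh/dt
= 2π(9)(19)(5) + π(9)²(3)
= 1953π cm³/s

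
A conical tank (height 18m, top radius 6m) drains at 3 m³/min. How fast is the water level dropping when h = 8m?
27/(64π) ≈ 0.1343 m/min

r/h = 6/18, so r = (1/3)h
V = (1/3)πr²h = (1/3)π((1/3)h)²h = (1/27)πh³
dV/dh = (1/9)πh²
dh/dt = (dV/dt)/(dV/dh) = -3/((1/9)π·8²) = -27/(64π) m/min
The level is dropping at 27/(64π) ≈ 0.1343 m/min.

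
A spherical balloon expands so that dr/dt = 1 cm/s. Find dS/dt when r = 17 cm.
136π cm²/s

S = 4πr²
dS/dt = dS/dr · dr/dt = 8πr · 1
At r = 17: dS/dt = 136π cm²/s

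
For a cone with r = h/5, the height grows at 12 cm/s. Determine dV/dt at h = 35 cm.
588π cm³/s

V = (1/3)π(h/5)²h = πh³/75
dV/dt = πh²/25 · 12
At h = 35: dV/dt = 588π cm³/s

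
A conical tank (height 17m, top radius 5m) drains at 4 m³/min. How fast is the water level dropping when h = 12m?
289/(900π) ≈ 0.1022 m/min

r/h = 5/17, so r = (5/17)h
V = (1/3)πr²h = (1/3)π((5/17)h)²h = (25/867)πh³
dV/dh = (25/289)πh²
dh/dt = (dV/dt)/(dV/dh) = -4/((25/289)π·12²) = -289/(900π) m/min
The level is dropping at 289/(900π) ≈ 0.1022 m/min.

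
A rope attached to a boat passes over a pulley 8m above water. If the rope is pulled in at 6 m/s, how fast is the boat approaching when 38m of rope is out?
38√345/115 ≈ 6.138 m/s

rope² = x² + 8²
x = √(38² - 8²) = 2√345
dx/dt = (rope/x) · d(rope)/dt = (38/(2√345)) · (-6) = -38√345/115 m/s
The boat approaches at 38√345/115 ≈ 6.138 m/s.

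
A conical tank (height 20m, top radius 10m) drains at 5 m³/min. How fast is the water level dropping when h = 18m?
5/(81π) ≈ 0.01965 m/min

r/h = 10/20, so r = (1/2)h
V = (1/3)πr²h = (1/3)π((1/2)h)²h = (1/12)πh³
dV/dh = (1/4)πh²
dh/dt = (dV/dt)/(dV/dh) = -5/((1/4)π·18²) = -5/(81π) m/min
The level is dropping at 5/(81π) ≈ 0.01965 m/min.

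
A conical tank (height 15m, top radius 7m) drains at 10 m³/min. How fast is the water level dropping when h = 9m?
250/(441π) ≈ 0.1804 m/min

r/h = 7/15, so r = (7/15)h
V = (1/3)πr²h = (1/3)π((7/15)h)²h = (49/675)πh³
dV/dh = (49/225)πh²
dh/dt = (dV/dt)/(dV/dh) = -10/((49/225)π·9²) = -250/(441π) m/min
The level is dropping at 250/(441π) ≈ 0.1804 m/min.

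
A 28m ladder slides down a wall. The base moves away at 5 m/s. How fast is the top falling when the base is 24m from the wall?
30√13/13 ≈ 8.321 m/s

x² + y² = 28²
2x·dx/dt + 2y·dy/dt = 0
dy/dt = -x/y · dx/dt = -24/(4√13) · 5 = -30√13/13 m/s
The top is descending at 30√13/13 ≈ 8.321 m/s.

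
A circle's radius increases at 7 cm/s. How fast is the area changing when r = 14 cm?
196π cm²/s

A = πr²
dA/dt = 2πr · dr/dt = 2π(14)(7) = 196π cm²/s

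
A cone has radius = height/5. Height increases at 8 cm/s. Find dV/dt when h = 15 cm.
72π cm³/s

V = (1/3)π(h/5)²h = πh³/75
dV/dt = πh²/25 · 8
At h = 15: dV/dt = 72π cm³/s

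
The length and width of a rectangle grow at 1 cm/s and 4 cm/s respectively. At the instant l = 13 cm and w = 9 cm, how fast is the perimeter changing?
10 cm/s

P = 2(l + w)
dP/dt = 2(dl/dt + dw/dt) = 2(1 + 4) = 10 cm/s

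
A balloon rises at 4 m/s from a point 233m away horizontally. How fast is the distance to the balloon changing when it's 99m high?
198√64090/32045 ≈ 1.564 m/s

z² = 233² + y²
z = √(233² + 99²) = √64090
dz/dt = y/z · dy/dt = 99/√64090 · 4 = 198√64090/32045 ≈ 1.564 m/s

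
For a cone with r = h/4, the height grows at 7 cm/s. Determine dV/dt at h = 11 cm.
847π/16 cm³/s

V = (1/3)π(h/4)²h = πh³/48
dV/dt = πh²/16 · 7
At h = 11: dV/dt = 847π/16 cm³/s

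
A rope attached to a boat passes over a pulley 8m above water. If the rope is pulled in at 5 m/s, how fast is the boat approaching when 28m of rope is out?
7√5/3 ≈ 5.217 m/s

rope² = x² + 8²
x = √(28² - 8²) = 12√5
dx/dt = (rope/x) · d(rope)/dt = (28/(12√5)) · (-5) = -7√5/3 m/s
The boat approaches at 7√5/3 ≈ 5.217 m/s.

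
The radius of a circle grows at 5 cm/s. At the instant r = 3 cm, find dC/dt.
10π cm/s

C = 2πr
dC/dt = 2π · dr/dt = 2π · 5 = 10π cm/s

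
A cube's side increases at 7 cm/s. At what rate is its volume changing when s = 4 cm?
336 cm³/s

V = s³
dV/dt = 3s² · ds/dt = 3·4²·7 = 336 cm³/s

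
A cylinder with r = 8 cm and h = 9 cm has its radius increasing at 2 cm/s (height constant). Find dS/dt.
100π cm²/s

S = 2πrh + 2πr² (lateral + bases)
dS/dt = (2πh + 4πr)·dr/dt = (2π·9 + 4π·8)·2
= 100π cm²/s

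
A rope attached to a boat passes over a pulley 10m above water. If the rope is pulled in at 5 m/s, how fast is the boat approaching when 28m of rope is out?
70√19/57 ≈ 5.353 m/s

rope² = x² + 10²
x = √(28² - 10²) = 6√19
dx/dt = (rope/x) · d(rope)/dt = (28/(6√19)) · (-5) = -70√19/57 m/s
The boat approaches at 70√19/57 ≈ 5.353 m/s.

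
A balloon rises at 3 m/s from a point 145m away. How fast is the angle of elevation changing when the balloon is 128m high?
0.011628 rad/s

tan(θ) = y/145
sec²(θ) · dθ/dt = (1/145) · dy/dt
dθ/dt = cos²(θ)/145 · 3 = 145/(145² + 128²) · 3
dθ/dt = 0.011628 rad/s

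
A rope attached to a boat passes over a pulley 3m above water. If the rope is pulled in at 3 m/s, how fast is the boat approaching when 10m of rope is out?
30√91/91 ≈ 3.145 m/s

rope² = x² + 3²
x = √(10² - 3²) = √91
dx/dt = (rope/x) · d(rope)/dt = (10/√91) · (-3) = -30√91/91 m/s
The boat approaches at 30√91/91 ≈ 3.145 m/s.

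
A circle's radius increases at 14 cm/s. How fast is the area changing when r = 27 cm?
756π cm²/s

A = πr²
dA/dt = 2πr · dr/dt = 2π(27)(14) = 756π cm²/s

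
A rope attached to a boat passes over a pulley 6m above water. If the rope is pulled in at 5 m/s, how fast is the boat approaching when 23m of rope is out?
115√493/493 ≈ 5.179 m/s

rope² = x² + 6²
x = √(23² - 6²) = √493
dx/dt = (rope/x) · d(rope)/dt = (23/√493) · (-5) = -115√493/493 m/s
The boat approaches at 115√493/493 ≈ 5.179 m/s.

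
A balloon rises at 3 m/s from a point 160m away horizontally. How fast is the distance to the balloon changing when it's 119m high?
357√39761/39761 ≈ 1.79 m/s

z² = 160² + y²
z = √(160² + 119²) = √39761
dz/dt = y/z · dy/dt = 119/√39761 · 3 = 357√39761/39761 ≈ 1.79 m/s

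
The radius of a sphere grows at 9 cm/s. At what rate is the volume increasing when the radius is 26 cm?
24336π cm³/s

V = (4/3)πr³
dV/dt = dV/dr · dr/dt = 4πr² · 9
At r = 26: dV/dt = 24336π cm³/s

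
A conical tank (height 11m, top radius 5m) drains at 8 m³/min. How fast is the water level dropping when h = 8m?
121/(200π) ≈ 0.1926 m/min

r/h = 5/11, so r = (5/11)h
V = (1/3)πr²h = (1/3)π((5/11)h)²h = (25/363)πh³
dV/dh = (25/121)πh²
dh/dt = (dV/dt)/(dV/dh) = -8/((25/121)π·8²) = -121/(200π) m/min
The level is dropping at 121/(200π) ≈ 0.1926 m/min.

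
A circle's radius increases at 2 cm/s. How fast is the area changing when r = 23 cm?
92π cm²/s

A = πr²
dA/dt = 2πr · dr/dt = 2π(23)(2) = 92π cm²/s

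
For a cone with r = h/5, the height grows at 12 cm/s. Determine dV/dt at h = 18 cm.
3888π/25 cm³/s

V = (1/3)π(h/5)²h = πh³/75
dV/dt = πh²/25 · 12
At h = 18: dV/dt = 3888π/25 cm³/s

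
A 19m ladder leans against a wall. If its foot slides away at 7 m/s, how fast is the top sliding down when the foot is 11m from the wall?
77√15/60 ≈ 4.97 m/s

x² + y² = 19²
2x·dx/dt + 2y·dy/dt = 0
dy/dt = -x/y · dx/dt = -11/(4√15) · 7 = -77√15/60 m/s
The top is descending at 77√15/60 ≈ 4.97 m/s.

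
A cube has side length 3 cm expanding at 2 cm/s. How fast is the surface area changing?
72 cm²/s

A = 6s²
dA/dt = 12s · ds/dt = 12·3·2 = 72 cm²/s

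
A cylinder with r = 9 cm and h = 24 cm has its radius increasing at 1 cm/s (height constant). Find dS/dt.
84π cm²/s

S = 2πrh + 2πr² (lateral + bases)
dS/dt = (2πh + 4πr)·dr/dt = (2π·24 + 4π·9)·1
= 84π cm²/s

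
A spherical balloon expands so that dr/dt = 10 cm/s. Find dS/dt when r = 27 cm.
2160π cm²/s

S = 4πr²
dS/dt = dS/dr · dr/dt = 8πr · 10
At r = 27: dS/dt = 2160π cm²/s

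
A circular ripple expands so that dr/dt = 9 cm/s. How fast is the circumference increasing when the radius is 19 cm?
18π cm/s

C = 2πr
dC/dt = 2π · dr/dt = 2π · 9 = 18π cm/s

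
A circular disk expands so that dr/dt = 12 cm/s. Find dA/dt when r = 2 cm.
48π cm²/s

A = πr²
dA/dt = 2πr · dr/dt = 2π(2)(12) = 48π cm²/s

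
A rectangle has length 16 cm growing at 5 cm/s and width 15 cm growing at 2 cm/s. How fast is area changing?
107 cm²/s

A = lw
dA/dt = w·dl/dt + l·dw/dt = 15·5 + 16·2 = 107 cm²/s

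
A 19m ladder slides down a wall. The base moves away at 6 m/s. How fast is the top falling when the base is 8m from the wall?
16√33/33 ≈ 2.785 m/s

x² + y² = 19²
2x·dx/dt + 2y·dy/dt = 0
dy/dt = -x/y · dx/dt = -8/(3√33) · 6 = -16√33/33 m/s
The top is descending at 16√33/33 ≈ 2.785 m/s.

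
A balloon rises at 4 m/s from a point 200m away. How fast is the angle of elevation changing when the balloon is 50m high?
0.018824 rad/s

tan(θ) = y/200
sec²(θ) · dθ/dt = (1/200) · dy/dt
dθ/dt = cos²(θ)/200 · 4 = 200/(200² + 50²) · 4
dθ/dt = 0.018824 rad/s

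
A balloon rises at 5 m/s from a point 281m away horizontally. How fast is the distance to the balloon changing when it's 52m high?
52√81665/16333 ≈ 0.9098 m/s

z² = 281² + y²
z = √(281² + 52²) = √81665
dz/dt = y/z · dy/dt = 52/√81665 · 5 = 52√81665/16333 ≈ 0.9098 m/s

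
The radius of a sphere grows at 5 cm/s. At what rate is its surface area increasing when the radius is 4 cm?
160π cm²/s

S = 4πr²
dS/dt = dS/dr · dr/dt = 8πr · 5
At r = 4: dS/dt = 160π cm²/s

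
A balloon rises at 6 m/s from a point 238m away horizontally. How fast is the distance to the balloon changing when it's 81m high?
486√63205/63205 ≈ 1.933 m/s

z² = 238² + y²
z = √(238² + 81²) = √63205
dz/dt = y/z · dy/dt = 81/√63205 · 6 = 486√63205/63205 ≈ 1.933 m/s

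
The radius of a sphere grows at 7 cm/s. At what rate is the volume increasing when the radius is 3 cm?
252π cm³/s

V = (4/3)πr³
dV/dt = dV/dr · dr/dt = 4πr² · 7
At r = 3: dV/dt = 252π cm³/s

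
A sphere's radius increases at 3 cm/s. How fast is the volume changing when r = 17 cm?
3468π cm³/s

V = (4/3)πr³
dV/dt = dV/dr · dr/dt = 4πr² · 3
At r = 17: dV/dt = 3468π cm³/s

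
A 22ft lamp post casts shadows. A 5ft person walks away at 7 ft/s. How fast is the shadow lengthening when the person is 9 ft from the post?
35/17 ft/s

By similar triangles: 22/(x+s) = 5/s
Solving: s = 5x/17
ds/dt = 5/17 · dx/dt = 5/17 · 7 = 35/17 ft/s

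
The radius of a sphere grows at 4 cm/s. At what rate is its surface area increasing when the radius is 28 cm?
896π cm²/s

S = 4πr²
dS/dt = dS/dr · dr/dt = 8πr · 4
At r = 28: dS/dt = 896π cm²/s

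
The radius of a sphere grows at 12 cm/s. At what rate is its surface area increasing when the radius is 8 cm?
768π cm²/s

S = 4πr²
dS/dt = dS/dr · dr/dt = 8πr · 12
At r = 8: dS/dt = 768π cm²/s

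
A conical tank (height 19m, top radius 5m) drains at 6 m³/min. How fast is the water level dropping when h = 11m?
2166/(3025π) ≈ 0.2279 m/min

r/h = 5/19, so r = (5/19)h
V = (1/3)πr²h = (1/3)π((5/19)h)²h = (25/1083)πh³
dV/dh = (25/361)πh²
dh/dt = (dV/dt)/(dV/dh) = -6/((25/361)π·11²) = -2166/(3025π) m/min
The level is dropping at 2166/(3025π) ≈ 0.2279 m/min.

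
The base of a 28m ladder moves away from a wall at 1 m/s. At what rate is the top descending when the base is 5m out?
5√759/759 ≈ 0.1815 m/s

x² + y² = 28²
2x·dx/dt + 2y·dy/dt = 0
dy/dt = -x/y · dx/dt = -5/√759 · 1 = -5√759/759 m/s
The top is descending at 5√759/759 ≈ 0.1815 m/s.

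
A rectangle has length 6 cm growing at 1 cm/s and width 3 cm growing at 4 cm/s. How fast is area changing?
27 cm²/s

A = lw
dA/dt = w·dl/dt + l·dw/dt = 3·1 + 6·4 = 27 cm²/s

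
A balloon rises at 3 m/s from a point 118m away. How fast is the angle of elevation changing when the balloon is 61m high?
0.020062 rad/s

tan(θ) = y/118
sec²(θ) · dθ/dt = (1/118) · dy/dt
dθ/dt = cos²(θ)/118 · 3 = 118/(118² + 61²) · 3
dθ/dt = 0.020062 rad/s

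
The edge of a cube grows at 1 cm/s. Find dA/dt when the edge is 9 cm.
108 cm²/s

A = 6s²
dA/dt = 12s · ds/dt = 12·9·1 = 108 cm²/s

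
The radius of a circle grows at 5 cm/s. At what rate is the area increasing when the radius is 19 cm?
190π cm²/s

A = πr²
dA/dt = 2πr · dr/dt = 2π(19)(5) = 190π cm²/s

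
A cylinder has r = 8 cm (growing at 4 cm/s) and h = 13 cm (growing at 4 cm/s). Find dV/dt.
1088π cm³/s

V = πr²h
dV/dt = 2πrh·dr/dt + πr²·dh/dt
= 2π(8)(13)(4) + π(8)²(4)
= 1088π cm³/s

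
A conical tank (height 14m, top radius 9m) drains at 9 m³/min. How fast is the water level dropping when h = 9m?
196/(729π) ≈ 0.08558 m/min

r/h = 9/14, so r = (9/14)h
V = (1/3)πr²h = (1/3)π((9/14)h)²h = (27/196)πh³
dV/dh = (81/196)πh²
dh/dt = (dV/dt)/(dV/dh) = -9/((81/196)π·9²) = -196/(729π) m/min
The level is dropping at 196/(729π) ≈ 0.08558 m/min.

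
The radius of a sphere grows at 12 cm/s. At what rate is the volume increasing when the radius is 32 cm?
49152π cm³/s

V = (4/3)πr³
dV/dt = dV/dr · dr/dt = 4πr² · 12
At r = 32: dV/dt = 49152π cm³/s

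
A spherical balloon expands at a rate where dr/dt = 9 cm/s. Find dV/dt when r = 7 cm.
1764π cm³/s

V = (4/3)πr³
dV/dt = dV/dr · dr/dt = 4πr² · 9
At r = 7: dV/dt = 1764π cm³/s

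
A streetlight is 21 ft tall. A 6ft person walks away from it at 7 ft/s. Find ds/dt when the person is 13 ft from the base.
14/5 ft/s

By similar triangles: 21/(x+s) = 6/s
Solving: s = 6x/15
ds/dt = 6/15 · dx/dt = 2/5 · 7 = 14/5 ft/s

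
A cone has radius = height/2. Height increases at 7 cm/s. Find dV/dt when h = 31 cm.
6727π/4 cm³/s

V = (1/3)π(h/2)²h = πh³/12
dV/dt = πh²/4 · 7
At h = 31: dV/dt = 6727π/4 cm³/s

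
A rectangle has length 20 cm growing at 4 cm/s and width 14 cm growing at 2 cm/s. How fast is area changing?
96 cm²/s

A = lw
dA/dt = w·dl/dt + l·dw/dt = 14·4 + 20·2 = 96 cm²/s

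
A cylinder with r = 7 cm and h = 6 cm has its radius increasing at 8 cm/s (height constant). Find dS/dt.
320π cm²/s

S = 2πrh + 2πr² (lateral + bases)
dS/dt = (2πh + 4πr)·dr/dt = (2π·6 + 4π·7)·8
= 320π cm²/s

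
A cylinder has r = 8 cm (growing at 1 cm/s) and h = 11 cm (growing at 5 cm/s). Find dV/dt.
496π cm³/s

V = πr²h
dV/dt = 2πrh·dr/dt + πr²·dh/dt
= 2π(8)(11)(1) + π(8)²(5)
= 496π cm³/s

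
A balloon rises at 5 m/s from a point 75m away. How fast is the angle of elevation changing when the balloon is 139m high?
0.015032 rad/s

tan(θ) = y/75
sec²(θ) · dθ/dt = (1/75) · dy/dt
dθ/dt = cos²(θ)/75 · 5 = 75/(75² + 139²) · 5
dθ/dt = 0.015032 rad/s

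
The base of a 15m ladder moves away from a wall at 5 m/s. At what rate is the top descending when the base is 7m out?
35√11/44 ≈ 2.638 m/s

x² + y² = 15²
2x·dx/dt + 2y·dy/dt = 0
dy/dt = -x/y · dx/dt = -7/(4√11) · 5 = -35√11/44 m/s
The top is descending at 35√11/44 ≈ 2.638 m/s.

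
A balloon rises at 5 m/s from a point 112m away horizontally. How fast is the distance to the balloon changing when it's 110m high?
275√6161/6161 ≈ 3.504 m/s

z² = 112² + y²
z = √(112² + 110²) = 2√6161
dz/dt = y/z · dy/dt = 110/(2√6161) · 5 = 275√6161/6161 ≈ 3.504 m/s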